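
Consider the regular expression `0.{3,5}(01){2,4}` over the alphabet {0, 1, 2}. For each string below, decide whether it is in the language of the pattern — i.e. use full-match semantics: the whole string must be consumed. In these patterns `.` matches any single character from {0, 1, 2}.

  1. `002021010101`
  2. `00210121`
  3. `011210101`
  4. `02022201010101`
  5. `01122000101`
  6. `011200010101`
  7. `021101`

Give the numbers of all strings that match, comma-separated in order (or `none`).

1. `002021010101` → match
2. `00210121` → no match — must end with `01`
3. `011210101` → match
4 → match
5. `01122000101` → no match
6. `011200010101` → match
7. `021101` → no match

1, 3, 4, 6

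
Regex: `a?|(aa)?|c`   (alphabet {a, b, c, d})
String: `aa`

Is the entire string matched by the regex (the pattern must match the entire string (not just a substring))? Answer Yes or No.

Yes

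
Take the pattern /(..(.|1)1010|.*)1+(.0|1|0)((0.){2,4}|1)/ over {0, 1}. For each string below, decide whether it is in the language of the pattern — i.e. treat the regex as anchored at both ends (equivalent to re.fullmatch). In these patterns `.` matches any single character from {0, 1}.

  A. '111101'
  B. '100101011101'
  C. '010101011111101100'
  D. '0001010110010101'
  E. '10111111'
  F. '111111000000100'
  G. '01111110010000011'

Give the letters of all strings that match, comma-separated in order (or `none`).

A → match
B → match
C → no match
D → match
E → match
F → match
G → no match

A, B, D, E, F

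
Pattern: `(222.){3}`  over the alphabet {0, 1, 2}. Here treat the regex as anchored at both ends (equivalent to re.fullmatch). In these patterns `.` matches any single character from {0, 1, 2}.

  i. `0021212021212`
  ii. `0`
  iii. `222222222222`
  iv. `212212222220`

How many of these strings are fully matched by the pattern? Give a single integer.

1

i → no match — must start with `222`
ii → no match — must start with `222`
iii → match
iv → no match — must start with `222`
Total matched: 1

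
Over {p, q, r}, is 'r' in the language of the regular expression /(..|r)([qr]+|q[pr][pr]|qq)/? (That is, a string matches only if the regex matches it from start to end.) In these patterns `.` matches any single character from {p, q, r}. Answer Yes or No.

No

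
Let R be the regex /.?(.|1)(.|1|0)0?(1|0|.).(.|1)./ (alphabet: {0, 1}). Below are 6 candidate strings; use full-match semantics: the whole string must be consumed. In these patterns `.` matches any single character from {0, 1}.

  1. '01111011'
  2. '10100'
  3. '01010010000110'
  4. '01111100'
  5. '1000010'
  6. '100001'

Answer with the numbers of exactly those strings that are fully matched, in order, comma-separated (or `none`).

1 → no match
2 → no match
3 → no match
4 → no match
5 → match
6 → match

5, 6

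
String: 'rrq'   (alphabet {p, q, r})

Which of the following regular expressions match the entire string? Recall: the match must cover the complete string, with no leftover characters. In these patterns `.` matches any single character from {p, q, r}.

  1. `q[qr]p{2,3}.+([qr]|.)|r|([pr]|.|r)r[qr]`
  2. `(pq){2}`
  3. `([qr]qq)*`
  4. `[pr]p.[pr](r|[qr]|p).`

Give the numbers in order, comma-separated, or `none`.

1 → match
2 → no match — must start with 'pq'
3 → no match
4 → no match

1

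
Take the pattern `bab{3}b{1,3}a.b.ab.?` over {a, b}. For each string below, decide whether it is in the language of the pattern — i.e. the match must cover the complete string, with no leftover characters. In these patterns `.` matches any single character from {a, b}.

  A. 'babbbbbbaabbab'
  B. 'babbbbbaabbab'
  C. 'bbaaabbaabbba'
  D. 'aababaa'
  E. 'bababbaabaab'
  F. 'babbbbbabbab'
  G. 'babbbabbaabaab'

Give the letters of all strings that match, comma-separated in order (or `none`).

A → match
B → match
C → no match — must start with 'bab'
D → no match — must start with 'bab'
E → no match
F → no match
G → no match

A, B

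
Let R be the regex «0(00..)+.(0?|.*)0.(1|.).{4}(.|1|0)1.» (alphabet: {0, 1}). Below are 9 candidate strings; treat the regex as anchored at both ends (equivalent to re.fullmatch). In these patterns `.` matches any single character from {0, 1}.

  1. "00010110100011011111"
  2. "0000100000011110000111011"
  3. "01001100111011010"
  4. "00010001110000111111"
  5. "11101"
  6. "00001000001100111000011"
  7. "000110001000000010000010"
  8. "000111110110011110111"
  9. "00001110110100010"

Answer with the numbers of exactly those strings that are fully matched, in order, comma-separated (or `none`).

1, 2, 4, 6, 7, 8, 9

1 → match
2 → match
3 → no match — must start with "000"
4 → match
5. "11101" → no match — must start with "000"
6 → match
7 → match
8 → match
9 → match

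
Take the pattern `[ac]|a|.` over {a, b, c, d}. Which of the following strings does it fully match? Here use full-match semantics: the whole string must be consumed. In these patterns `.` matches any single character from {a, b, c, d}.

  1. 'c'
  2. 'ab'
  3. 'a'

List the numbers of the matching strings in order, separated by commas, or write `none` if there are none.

1, 3

1 → match
2 → no match
3 → match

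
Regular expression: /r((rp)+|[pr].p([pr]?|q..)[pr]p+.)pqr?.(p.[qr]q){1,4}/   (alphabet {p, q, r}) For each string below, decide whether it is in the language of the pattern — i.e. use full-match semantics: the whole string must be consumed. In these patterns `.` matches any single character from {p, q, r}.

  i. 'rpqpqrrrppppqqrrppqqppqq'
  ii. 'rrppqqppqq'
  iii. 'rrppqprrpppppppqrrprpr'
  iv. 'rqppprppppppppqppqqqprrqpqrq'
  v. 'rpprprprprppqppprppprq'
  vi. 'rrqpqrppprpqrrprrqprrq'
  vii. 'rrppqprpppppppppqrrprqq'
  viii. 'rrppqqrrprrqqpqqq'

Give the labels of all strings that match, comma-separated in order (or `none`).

i → no match
ii → match
iii → no match — must end with 'q'
iv → no match
v → no match
vi → match
vii → match
viii → no match

ii, vi, vii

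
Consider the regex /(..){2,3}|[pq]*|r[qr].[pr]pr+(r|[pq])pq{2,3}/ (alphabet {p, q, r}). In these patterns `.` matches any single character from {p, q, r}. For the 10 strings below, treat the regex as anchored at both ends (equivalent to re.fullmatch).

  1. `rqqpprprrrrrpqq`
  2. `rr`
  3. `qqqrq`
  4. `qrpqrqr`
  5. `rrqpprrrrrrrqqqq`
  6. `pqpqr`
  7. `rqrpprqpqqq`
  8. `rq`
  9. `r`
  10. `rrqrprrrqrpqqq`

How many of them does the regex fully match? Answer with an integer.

1

1 → no match
2 → no match
3 → no match
4 → no match
5 → no match
6 → no match
7 → match
8 → no match
9 → no match
10 → no match
Total matched: 1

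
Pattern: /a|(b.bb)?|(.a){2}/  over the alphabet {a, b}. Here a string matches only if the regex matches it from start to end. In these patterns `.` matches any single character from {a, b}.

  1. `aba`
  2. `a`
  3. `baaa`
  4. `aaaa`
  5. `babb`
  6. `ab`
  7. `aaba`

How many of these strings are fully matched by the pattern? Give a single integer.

5

1 → no match
2 → match
3 → match
4 → match
5 → match
6 → no match
7 → match
Total matched: 5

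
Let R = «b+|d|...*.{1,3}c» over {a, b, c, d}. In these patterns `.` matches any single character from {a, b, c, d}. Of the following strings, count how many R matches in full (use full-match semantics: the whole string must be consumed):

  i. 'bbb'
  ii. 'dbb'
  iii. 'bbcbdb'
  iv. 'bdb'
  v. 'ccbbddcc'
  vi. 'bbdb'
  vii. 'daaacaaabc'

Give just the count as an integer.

3

i. 'bbb' → match
ii. 'dbb' → no match
iii. 'bbcbdb' → no match
iv. 'bdb' → no match
v. 'ccbbddcc' → match
vi. 'bbdb' → no match
vii. 'daaacaaabc' → match
Total matched: 3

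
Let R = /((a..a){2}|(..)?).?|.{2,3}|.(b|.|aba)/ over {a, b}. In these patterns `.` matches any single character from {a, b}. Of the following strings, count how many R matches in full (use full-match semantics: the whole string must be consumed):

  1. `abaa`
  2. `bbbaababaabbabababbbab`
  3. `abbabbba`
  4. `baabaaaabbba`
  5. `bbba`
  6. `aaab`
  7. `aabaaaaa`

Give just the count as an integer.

1 → no match
2 → no match
3 → no match
4 → no match
5 → no match
6 → no match
7 → match
Total matched: 1

1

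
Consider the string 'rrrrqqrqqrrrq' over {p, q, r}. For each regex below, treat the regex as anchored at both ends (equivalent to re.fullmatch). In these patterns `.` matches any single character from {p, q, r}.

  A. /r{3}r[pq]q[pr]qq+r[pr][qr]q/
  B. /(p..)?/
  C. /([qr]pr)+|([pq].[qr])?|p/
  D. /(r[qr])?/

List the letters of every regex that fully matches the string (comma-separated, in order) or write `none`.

A → match
B → no match
C → no match
D → no match

A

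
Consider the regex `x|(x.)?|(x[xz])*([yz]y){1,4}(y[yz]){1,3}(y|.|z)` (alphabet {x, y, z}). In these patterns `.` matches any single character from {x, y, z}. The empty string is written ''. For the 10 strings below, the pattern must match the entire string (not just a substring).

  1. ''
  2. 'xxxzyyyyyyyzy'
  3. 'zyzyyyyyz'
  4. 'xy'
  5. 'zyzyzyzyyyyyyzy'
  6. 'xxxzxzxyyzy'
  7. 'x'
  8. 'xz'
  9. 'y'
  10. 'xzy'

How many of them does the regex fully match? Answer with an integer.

1 → match
2 → match
3 → match
4 → match
5 → match
6 → no match
7 → match
8 → match
9 → no match
10 → no match
Total matched: 7

7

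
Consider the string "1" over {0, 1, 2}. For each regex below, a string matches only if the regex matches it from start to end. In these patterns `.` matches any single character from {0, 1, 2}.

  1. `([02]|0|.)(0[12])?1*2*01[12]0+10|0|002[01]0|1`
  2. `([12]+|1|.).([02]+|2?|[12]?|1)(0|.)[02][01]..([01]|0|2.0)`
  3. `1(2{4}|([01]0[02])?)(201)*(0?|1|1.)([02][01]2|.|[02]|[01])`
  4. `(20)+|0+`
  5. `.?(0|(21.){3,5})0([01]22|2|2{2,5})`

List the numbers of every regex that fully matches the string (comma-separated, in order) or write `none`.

1 → match
2 → no match
3 → no match
4 → no match
5 → no match

1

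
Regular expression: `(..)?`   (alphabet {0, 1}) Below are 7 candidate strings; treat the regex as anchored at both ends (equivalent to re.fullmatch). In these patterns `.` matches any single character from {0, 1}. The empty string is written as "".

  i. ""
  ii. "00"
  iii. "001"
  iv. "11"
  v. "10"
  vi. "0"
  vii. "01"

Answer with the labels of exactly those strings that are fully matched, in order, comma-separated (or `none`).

i → match
ii → match
iii → no match
iv → match
v → match
vi → no match
vii → match

i, ii, iv, v, vii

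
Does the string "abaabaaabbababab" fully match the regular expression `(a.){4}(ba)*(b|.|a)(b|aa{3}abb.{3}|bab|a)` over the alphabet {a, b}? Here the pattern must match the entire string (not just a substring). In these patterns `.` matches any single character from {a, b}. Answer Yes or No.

No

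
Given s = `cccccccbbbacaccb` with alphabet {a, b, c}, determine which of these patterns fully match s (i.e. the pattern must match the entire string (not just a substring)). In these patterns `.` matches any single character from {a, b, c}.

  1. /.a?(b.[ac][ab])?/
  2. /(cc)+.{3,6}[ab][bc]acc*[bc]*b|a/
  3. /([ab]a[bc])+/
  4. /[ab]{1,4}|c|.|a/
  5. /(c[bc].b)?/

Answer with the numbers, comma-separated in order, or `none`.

1 → no match
2 → match
3 → no match
4 → no match
5 → no match

2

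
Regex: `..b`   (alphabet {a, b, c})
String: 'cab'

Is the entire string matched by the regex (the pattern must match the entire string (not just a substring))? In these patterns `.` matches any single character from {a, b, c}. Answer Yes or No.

Yes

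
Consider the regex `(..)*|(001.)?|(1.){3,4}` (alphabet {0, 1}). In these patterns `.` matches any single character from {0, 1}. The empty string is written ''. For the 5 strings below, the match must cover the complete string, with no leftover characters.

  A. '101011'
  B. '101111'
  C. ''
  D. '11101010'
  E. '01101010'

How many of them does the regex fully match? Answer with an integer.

A → match
B → match
C → match
D → match
E → match
Total matched: 5

5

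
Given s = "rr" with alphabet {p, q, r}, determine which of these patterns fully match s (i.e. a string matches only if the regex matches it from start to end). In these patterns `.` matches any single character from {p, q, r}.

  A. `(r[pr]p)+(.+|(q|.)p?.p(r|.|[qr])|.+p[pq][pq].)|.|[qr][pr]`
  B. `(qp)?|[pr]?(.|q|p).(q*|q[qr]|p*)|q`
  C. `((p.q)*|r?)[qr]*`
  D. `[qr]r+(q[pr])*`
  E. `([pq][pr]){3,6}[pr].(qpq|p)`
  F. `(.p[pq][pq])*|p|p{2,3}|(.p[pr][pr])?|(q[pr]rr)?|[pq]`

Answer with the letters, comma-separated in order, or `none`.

A, B, C, D

A → match
B → match
C → match
D → match
E → no match
F → no match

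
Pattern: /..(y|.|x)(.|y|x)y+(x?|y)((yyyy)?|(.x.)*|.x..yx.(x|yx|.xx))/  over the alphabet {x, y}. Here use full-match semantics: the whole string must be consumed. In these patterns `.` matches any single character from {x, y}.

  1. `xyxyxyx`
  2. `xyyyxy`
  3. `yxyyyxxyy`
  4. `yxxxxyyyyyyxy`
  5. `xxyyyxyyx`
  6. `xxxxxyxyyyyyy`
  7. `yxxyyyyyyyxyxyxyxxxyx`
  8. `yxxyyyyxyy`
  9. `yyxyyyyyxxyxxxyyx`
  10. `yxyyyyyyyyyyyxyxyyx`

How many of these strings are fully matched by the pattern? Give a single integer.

0

1 → no match
2 → no match
3 → no match
4 → no match
5 → no match
6 → no match
7 → no match
8 → no match
9 → no match
10 → no match
Total matched: 0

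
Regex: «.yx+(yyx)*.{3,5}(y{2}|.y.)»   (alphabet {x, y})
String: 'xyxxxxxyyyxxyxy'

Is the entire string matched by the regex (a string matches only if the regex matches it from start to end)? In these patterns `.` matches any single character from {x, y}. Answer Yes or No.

No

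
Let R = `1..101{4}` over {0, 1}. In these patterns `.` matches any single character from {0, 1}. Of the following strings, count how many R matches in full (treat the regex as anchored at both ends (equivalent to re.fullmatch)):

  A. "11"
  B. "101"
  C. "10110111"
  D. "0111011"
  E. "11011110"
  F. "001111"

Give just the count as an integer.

0

A → no match
B → no match
C → no match
D → no match — must start with "1"
E → no match — must end with "1"
F → no match — must start with "1"
Total matched: 0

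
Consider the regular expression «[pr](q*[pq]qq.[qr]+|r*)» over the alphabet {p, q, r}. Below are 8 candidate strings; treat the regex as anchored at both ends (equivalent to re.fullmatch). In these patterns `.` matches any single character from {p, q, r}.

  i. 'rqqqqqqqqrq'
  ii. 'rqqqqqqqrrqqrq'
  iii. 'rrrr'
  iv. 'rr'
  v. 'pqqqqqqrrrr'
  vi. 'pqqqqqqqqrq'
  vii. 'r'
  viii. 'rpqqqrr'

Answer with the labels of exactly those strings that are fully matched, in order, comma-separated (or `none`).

i → match
ii → match
iii → match
iv → match
v → match
vi → match
vii → match
viii → match

i, ii, iii, iv, v, vi, vii, viii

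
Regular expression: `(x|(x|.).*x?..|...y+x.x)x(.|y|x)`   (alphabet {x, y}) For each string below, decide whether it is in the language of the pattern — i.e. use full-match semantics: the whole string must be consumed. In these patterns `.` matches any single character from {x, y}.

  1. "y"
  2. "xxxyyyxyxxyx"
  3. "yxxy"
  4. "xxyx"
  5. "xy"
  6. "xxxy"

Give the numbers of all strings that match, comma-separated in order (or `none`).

none

1 → no match
2 → no match
3 → no match
4 → no match
5 → no match
6 → no match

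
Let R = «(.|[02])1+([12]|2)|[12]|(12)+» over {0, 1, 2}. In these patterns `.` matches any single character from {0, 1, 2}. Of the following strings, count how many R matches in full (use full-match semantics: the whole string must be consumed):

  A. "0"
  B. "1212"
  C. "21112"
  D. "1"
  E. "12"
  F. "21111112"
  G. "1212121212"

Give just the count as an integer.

A. "0" → no match
B. "1212" → match
C. "21112" → match
D. "1" → match
E. "12" → match
F. "21111112" → match
G. "1212121212" → match
Total matched: 6

6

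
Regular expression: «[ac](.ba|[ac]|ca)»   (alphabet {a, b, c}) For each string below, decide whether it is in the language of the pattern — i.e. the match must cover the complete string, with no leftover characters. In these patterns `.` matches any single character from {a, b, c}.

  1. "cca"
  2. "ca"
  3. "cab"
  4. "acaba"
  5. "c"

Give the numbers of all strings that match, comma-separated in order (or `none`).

1, 2

1. "cca" → match
2. "ca" → match
3. "cab" → no match
4. "acaba" → no match
5. "c" → no match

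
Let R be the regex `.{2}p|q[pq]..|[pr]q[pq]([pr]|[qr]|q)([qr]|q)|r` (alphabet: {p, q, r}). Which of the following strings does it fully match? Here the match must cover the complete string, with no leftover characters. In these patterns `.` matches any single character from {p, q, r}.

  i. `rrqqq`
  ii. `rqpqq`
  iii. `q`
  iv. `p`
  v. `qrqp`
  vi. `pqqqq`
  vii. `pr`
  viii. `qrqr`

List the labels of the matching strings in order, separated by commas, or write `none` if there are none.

ii, vi

i → no match
ii → match
iii → no match
iv → no match
v → no match
vi → match
vii → no match
viii → no match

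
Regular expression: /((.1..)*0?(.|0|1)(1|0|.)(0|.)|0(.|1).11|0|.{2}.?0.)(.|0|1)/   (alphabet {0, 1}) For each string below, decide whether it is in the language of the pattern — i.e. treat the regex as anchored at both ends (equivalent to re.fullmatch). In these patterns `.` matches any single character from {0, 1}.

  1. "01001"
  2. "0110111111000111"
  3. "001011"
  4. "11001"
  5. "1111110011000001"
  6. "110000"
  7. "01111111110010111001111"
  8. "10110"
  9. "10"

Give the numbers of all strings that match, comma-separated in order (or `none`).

1, 2, 3, 4, 5, 6

1 → match
2 → match
3 → match
4 → match
5 → match
6 → match
7 → no match
8 → no match
9 → no match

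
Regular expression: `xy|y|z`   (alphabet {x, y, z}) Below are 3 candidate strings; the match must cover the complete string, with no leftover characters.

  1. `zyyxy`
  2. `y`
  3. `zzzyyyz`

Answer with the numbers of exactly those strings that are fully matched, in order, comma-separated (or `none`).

2

1 → no match
2 → match
3 → no match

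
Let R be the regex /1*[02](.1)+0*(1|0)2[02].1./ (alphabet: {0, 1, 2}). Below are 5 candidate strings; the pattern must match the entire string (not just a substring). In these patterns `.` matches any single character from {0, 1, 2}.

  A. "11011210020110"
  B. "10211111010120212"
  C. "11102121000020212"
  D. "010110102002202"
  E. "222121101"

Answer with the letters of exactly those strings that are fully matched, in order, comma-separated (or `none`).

A → match
B → match
C → match
D → no match
E. "222121101" → no match

A, B, C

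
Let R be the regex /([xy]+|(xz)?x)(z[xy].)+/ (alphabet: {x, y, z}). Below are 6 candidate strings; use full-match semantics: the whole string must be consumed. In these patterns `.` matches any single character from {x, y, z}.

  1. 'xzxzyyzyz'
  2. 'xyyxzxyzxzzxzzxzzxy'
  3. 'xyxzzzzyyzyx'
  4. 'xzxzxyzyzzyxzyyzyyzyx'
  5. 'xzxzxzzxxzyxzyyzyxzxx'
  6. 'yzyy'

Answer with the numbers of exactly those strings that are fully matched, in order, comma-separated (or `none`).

1 → match
2 → match
3 → no match
4 → match
5 → match
6 → match

1, 2, 4, 5, 6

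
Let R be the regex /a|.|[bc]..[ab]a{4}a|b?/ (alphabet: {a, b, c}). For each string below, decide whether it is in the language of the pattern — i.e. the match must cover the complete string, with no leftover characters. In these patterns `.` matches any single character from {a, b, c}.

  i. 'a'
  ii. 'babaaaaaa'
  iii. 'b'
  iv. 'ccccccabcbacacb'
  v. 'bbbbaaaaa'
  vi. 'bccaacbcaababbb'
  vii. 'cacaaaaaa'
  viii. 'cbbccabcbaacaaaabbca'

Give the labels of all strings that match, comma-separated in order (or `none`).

i, ii, iii, v, vii

i. 'a' → match
ii. 'babaaaaaa' → match
iii. 'b' → match
iv → no match
v. 'bbbbaaaaa' → match
vi → no match
vii. 'cacaaaaaa' → match
viii → no match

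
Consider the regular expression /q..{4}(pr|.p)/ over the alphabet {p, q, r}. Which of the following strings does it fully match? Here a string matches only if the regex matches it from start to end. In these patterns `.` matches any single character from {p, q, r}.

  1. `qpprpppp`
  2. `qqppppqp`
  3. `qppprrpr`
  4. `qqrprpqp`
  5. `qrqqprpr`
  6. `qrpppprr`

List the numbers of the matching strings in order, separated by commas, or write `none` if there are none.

1, 2, 3, 4, 5

1. `qpprpppp` → match
2. `qqppppqp` → match
3. `qppprrpr` → match
4. `qqrprpqp` → match
5. `qrqqprpr` → match
6. `qrpppprr` → no match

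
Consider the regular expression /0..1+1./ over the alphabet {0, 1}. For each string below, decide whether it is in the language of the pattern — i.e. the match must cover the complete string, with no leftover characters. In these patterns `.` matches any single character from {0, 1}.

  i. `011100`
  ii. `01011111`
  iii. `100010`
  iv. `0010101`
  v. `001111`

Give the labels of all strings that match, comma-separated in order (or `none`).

ii, v

i → no match
ii → match
iii → no match — must start with `0`
iv → no match
v → match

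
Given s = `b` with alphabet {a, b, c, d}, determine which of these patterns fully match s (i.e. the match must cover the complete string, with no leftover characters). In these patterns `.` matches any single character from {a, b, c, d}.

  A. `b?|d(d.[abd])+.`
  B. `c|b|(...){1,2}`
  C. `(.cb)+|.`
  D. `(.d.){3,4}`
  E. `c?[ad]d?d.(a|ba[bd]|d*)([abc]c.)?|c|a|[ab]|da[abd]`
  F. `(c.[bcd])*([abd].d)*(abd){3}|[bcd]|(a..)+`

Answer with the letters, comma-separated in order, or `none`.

A, B, C, E, F

A → match
B → match
C → match
D → no match
E → match
F → match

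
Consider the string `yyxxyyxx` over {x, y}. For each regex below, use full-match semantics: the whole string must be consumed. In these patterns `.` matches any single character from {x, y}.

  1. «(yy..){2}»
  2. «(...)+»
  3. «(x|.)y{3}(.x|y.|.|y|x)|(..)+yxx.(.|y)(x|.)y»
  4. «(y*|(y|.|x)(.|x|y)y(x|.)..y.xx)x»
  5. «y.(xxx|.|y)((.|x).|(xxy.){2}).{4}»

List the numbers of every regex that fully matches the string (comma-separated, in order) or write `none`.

1 → match
2 → no match
3 → no match
4 → no match
5 → no match

1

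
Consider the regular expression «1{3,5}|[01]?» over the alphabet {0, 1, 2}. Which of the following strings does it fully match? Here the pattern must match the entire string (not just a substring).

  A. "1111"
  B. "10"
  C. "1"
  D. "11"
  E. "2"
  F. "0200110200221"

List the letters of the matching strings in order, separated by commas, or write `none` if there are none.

A. "1111" → match
B. "10" → no match
C. "1" → match
D. "11" → no match
E. "2" → no match
F → no match

A, C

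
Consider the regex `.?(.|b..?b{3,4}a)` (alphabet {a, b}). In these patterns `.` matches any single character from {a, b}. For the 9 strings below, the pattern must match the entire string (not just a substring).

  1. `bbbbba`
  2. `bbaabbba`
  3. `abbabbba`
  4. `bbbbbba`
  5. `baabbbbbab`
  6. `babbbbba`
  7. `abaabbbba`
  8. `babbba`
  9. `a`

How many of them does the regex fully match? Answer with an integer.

1. `bbbbba` → match
2. `bbaabbba` → match
3. `abbabbba` → match
4. `bbbbbba` → match
5. `baabbbbbab` → no match
6. `babbbbba` → match
7. `abaabbbba` → match
8. `babbba` → match
9. `a` → match
Total matched: 8

8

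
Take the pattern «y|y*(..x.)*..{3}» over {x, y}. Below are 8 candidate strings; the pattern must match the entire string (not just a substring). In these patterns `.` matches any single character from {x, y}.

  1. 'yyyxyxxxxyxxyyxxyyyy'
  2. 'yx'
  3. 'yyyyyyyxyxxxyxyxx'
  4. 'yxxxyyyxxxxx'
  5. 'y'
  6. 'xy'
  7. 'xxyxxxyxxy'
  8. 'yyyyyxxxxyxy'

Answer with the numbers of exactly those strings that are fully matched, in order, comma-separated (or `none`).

3, 5, 8

1 → no match
2 → no match
3 → match
4 → no match
5 → match
6 → no match
7 → no match
8 → match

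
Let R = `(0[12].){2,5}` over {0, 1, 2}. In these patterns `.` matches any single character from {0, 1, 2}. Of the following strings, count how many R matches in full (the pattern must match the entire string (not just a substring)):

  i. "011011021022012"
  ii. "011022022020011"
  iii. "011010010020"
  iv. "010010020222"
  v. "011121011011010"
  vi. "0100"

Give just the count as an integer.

i → match
ii → match
iii. "011010010020" → match
iv. "010010020222" → no match
v → no match
vi. "0100" → no match
Total matched: 3

3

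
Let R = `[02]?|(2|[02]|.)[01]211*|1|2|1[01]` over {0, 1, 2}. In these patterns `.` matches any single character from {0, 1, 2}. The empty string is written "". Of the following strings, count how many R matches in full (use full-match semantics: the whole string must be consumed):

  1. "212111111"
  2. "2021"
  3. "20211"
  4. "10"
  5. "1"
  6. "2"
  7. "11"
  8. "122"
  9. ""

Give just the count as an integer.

1 → match
2 → match
3 → match
4 → match
5 → match
6 → match
7 → match
8 → no match
9 → match
Total matched: 8

8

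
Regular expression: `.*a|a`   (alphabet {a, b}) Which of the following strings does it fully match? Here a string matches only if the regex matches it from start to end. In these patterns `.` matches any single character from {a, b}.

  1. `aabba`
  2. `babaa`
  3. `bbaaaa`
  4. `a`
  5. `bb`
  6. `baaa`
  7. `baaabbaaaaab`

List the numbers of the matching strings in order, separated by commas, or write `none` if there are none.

1, 2, 3, 4, 6

1 → match
2 → match
3 → match
4 → match
5 → no match — must end with `a`
6 → match
7 → no match — must end with `a`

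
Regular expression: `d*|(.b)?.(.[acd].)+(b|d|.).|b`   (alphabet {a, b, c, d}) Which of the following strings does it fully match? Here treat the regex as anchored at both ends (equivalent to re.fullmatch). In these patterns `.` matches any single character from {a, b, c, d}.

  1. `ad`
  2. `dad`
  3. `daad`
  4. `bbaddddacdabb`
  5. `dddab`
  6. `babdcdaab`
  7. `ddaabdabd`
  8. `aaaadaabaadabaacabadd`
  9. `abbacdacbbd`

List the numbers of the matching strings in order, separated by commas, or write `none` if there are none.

1 → no match
2 → no match
3 → no match
4 → no match
5 → no match
6 → no match
7 → match
8 → no match
9 → match

7, 9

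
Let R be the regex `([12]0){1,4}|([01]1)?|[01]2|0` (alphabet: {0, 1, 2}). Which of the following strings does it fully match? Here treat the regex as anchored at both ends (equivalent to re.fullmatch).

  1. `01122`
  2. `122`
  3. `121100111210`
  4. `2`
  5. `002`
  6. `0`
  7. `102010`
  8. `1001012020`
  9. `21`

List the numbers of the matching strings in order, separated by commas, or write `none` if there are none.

1. `01122` → no match
2. `122` → no match
3. `121100111210` → no match
4. `2` → no match
5. `002` → no match
6. `0` → match
7. `102010` → match
8. `1001012020` → no match
9. `21` → no match

6, 7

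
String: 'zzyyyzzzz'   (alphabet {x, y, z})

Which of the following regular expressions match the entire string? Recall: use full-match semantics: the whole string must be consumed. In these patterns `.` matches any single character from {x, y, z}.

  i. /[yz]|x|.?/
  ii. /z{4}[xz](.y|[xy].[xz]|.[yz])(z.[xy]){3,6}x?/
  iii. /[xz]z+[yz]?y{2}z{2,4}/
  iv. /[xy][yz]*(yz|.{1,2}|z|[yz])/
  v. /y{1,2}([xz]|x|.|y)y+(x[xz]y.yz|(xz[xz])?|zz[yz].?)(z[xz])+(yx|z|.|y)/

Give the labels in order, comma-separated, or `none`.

i → no match
ii → no match
iii → match
iv → no match
v → no match — must start with 'y'

iii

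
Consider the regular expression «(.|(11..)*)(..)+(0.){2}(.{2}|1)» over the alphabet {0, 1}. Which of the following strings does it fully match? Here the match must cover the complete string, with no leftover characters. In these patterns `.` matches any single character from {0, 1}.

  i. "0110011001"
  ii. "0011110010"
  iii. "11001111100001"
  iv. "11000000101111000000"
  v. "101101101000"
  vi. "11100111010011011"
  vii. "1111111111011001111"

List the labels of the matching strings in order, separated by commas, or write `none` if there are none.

i → no match
ii → no match
iii → match
iv → match
v → no match
vi → no match
vii → no match

iii, iv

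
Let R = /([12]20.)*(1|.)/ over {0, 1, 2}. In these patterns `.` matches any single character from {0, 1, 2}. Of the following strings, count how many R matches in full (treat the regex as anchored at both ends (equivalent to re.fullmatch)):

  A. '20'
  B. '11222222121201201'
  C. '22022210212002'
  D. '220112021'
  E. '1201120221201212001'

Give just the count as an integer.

1

A → no match
B → no match
C → no match
D → match
E → no match
Total matched: 1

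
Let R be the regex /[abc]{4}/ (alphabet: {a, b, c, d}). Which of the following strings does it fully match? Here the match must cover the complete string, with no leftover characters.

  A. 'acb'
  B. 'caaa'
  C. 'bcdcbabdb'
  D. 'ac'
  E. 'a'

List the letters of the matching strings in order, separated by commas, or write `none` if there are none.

B

A → no match
B → match
C → no match
D → no match
E → no match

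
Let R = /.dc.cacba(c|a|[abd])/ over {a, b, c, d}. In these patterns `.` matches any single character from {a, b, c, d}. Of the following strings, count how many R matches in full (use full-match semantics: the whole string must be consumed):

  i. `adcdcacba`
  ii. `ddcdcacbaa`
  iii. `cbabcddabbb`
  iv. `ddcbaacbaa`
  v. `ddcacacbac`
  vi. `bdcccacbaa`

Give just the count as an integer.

i → no match
ii → match
iii → no match
iv → no match
v → match
vi → match
Total matched: 3

3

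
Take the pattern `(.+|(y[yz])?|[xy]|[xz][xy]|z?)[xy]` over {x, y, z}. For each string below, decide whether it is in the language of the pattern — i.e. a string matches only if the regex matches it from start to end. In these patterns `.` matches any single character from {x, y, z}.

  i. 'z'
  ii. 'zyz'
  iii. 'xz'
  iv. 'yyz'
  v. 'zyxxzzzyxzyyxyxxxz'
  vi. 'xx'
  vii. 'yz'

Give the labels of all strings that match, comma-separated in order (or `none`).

i. 'z' → no match
ii. 'zyz' → no match
iii. 'xz' → no match
iv. 'yyz' → no match
v → no match
vi. 'xx' → match
vii. 'yz' → no match

vi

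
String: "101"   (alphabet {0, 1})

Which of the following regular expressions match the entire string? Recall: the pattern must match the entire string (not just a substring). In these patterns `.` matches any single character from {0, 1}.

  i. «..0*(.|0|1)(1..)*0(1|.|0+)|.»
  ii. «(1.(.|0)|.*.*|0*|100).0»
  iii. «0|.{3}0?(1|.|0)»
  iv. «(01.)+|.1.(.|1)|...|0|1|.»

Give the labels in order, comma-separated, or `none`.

i → no match
ii → no match — must end with "0"
iii → no match
iv → match

iv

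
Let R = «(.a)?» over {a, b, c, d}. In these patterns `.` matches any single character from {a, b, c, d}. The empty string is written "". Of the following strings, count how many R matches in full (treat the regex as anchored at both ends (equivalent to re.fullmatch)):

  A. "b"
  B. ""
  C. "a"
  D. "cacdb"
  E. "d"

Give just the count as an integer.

A. "b" → no match
B. "" → match
C. "a" → no match
D. "cacdb" → no match
E. "d" → no match
Total matched: 1

1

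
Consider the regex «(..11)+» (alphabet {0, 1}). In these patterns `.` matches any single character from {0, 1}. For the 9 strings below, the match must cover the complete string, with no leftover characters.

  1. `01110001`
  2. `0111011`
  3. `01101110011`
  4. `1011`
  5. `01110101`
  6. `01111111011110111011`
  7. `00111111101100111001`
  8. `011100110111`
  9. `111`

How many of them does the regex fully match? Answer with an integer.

1 → no match — must end with `11`
2 → no match
3 → no match
4 → match
5 → no match — must end with `11`
6 → match
7 → no match — must end with `11`
8 → match
9 → no match
Total matched: 3

3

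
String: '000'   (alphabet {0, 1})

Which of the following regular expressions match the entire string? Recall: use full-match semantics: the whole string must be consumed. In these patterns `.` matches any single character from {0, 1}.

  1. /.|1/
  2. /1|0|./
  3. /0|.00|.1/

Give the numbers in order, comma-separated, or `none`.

3

1 → no match
2 → no match
3 → match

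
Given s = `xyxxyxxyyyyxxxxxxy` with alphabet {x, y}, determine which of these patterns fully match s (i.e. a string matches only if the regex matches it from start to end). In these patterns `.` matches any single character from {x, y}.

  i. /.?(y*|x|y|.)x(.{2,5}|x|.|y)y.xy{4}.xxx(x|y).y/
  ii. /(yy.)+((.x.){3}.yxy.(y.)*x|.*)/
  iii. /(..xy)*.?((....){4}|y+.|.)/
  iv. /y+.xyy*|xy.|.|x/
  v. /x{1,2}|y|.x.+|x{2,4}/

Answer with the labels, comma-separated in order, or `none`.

i

i → match
ii → no match — must start with `yy`
iii → no match
iv → no match
v → no match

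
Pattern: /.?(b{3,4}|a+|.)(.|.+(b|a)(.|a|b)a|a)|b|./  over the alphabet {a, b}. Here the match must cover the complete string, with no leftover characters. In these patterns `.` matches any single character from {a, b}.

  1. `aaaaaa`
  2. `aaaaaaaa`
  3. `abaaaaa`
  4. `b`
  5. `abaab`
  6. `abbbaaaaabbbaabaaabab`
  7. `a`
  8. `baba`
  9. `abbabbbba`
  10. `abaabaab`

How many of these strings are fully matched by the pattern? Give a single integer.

6

1 → match
2 → match
3 → match
4 → match
5 → no match
6 → no match
7 → match
8 → no match
9 → match
10 → no match
Total matched: 6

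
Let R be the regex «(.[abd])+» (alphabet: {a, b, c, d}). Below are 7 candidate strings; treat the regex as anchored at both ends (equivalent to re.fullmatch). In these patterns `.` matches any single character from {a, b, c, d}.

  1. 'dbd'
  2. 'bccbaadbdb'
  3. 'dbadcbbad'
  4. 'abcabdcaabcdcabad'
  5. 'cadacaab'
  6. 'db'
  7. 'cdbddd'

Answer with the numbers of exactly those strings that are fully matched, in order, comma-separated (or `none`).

1. 'dbd' → no match
2. 'bccbaadbdb' → no match
3. 'dbadcbbad' → no match
4 → no match
5. 'cadacaab' → match
6. 'db' → match
7. 'cdbddd' → match

5, 6, 7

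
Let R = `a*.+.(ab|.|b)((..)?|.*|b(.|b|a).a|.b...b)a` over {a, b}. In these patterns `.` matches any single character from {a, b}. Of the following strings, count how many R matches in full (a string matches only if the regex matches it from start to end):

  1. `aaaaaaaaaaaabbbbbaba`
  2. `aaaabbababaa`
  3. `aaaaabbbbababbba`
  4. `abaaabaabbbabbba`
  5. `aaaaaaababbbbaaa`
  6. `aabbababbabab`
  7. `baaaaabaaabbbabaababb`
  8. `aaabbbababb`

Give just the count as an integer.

1 → match
2 → match
3 → match
4 → match
5 → match
6 → no match — must end with `a`
7 → no match — must end with `a`
8 → no match — must end with `a`
Total matched: 5

5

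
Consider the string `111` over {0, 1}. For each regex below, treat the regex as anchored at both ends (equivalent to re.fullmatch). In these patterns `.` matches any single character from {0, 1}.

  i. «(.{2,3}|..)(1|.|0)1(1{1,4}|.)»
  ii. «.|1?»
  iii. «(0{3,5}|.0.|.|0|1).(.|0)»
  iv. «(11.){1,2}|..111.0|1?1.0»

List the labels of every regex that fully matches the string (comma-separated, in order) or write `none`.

i → no match
ii → no match
iii → match
iv → match

iii, iv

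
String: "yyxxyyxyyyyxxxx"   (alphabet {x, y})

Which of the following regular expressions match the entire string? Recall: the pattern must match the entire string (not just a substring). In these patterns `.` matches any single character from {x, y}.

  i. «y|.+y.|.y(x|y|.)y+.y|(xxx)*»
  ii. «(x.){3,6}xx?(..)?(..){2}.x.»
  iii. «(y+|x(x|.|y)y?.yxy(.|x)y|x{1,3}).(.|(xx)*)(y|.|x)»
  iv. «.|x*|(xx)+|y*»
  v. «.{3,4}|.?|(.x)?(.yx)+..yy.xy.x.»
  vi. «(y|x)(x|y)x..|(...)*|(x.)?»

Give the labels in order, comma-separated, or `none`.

i → no match
ii → no match — must start with "x"
iii → no match
iv → no match
v → no match
vi → match

vi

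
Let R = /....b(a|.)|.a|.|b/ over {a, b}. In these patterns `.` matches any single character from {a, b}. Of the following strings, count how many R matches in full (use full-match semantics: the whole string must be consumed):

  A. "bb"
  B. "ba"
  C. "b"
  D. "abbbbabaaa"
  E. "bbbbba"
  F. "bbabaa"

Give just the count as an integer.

3

A → no match
B → match
C → match
D → no match
E → match
F → no match
Total matched: 3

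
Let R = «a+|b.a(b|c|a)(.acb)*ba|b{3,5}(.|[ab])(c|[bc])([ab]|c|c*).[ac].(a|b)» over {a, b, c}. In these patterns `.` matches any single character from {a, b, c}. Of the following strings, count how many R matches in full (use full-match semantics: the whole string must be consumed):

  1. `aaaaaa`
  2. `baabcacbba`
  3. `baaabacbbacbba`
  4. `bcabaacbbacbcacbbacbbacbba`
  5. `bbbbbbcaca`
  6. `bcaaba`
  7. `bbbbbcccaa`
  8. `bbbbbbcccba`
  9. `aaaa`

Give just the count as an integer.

9

1. `aaaaaa` → match
2. `baabcacbba` → match
3 → match
4 → match
5. `bbbbbbcaca` → match
6. `bcaaba` → match
7. `bbbbbcccaa` → match
8. `bbbbbbcccba` → match
9. `aaaa` → match
Total matched: 9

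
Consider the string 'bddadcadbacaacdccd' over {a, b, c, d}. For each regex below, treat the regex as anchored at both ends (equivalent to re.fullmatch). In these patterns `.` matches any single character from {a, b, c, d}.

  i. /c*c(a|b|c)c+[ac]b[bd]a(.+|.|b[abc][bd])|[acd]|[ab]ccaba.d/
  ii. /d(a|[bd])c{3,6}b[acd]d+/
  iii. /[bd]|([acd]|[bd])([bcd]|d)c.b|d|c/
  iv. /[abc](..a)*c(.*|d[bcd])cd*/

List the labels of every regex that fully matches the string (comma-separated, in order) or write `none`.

i → no match
ii → no match — must start with 'd'
iii → no match
iv → match

iv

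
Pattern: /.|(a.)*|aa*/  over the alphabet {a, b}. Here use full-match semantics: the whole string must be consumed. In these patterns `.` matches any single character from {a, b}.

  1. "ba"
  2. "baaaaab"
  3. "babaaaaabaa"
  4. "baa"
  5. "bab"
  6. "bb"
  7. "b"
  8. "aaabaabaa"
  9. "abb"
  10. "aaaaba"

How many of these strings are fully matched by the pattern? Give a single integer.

1

1 → no match
2 → no match
3 → no match
4 → no match
5 → no match
6 → no match
7 → match
8 → no match
9 → no match
10 → no match
Total matched: 1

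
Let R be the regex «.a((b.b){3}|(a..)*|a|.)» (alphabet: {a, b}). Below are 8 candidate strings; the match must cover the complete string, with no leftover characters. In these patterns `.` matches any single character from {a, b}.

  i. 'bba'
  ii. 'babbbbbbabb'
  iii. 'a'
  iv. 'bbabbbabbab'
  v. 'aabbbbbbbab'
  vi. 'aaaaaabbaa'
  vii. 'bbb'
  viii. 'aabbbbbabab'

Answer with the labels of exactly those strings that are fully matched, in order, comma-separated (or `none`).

v

i → no match
ii → no match
iii → no match
iv → no match
v → match
vi → no match
vii → no match
viii → no match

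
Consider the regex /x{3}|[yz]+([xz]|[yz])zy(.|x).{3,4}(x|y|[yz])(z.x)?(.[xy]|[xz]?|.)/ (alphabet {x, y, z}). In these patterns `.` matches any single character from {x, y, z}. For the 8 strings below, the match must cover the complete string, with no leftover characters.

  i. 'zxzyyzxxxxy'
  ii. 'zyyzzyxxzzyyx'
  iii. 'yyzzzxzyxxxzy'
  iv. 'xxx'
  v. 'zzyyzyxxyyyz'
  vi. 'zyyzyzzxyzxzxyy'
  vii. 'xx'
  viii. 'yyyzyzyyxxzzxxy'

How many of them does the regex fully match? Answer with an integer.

i → match
ii → match
iii → match
iv → match
v → match
vi → no match
vii → no match
viii → match
Total matched: 6

6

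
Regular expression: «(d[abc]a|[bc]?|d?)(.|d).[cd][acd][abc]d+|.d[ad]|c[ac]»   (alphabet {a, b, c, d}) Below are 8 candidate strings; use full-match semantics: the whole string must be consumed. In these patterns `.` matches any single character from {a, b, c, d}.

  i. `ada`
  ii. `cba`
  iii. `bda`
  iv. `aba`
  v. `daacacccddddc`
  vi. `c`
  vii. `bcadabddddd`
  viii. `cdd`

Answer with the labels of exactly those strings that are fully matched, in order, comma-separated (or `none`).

i → match
ii → no match
iii → match
iv → no match
v → no match
vi → no match
vii → match
viii → match

i, iii, vii, viii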